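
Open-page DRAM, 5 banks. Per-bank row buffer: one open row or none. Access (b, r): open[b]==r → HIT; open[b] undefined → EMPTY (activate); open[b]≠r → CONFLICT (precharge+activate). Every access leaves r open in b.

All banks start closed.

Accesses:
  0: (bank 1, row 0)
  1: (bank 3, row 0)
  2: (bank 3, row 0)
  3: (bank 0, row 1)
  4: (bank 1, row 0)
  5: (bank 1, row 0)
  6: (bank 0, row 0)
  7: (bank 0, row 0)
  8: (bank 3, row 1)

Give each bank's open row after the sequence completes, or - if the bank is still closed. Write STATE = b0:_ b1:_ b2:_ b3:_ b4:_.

  [0] b1 r0: no row ⇒ E
  [1] b3 r0: no row ⇒ E
  [2] b3 r0: had r0 ⇒ H
  [3] b0 r1: no row ⇒ E
  [4] b1 r0: had r0 ⇒ H
  [5] b1 r0: had r0 ⇒ H
  [6] b0 r0: had r1 ⇒ C
  [7] b0 r0: had r0 ⇒ H
  [8] b3 r1: had r0 ⇒ C

STATE = b0:0 b1:0 b2:- b3:1 b4:-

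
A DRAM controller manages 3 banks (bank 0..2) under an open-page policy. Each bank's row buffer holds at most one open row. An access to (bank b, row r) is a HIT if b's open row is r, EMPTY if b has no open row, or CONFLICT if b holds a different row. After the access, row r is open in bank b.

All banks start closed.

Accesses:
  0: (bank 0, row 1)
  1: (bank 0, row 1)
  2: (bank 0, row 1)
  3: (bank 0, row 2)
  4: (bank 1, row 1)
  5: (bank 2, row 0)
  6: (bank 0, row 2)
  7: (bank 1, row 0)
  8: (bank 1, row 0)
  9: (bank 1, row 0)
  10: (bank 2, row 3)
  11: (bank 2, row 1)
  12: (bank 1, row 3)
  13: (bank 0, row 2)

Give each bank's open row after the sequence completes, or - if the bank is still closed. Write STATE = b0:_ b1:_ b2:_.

STATE = b0:2 b1:3 b2:1

0: bank 0 row 1 — prev None → EMPTY
1: bank 0 row 1 — prev 1 → HIT
2: bank 0 row 1 — prev 1 → HIT
3: bank 0 row 2 — prev 1 → CONFLICT
4: bank 1 row 1 — prev None → EMPTY
5: bank 2 row 0 — prev None → EMPTY
6: bank 0 row 2 — prev 2 → HIT
7: bank 1 row 0 — prev 1 → CONFLICT
8: bank 1 row 0 — prev 0 → HIT
9: bank 1 row 0 — prev 0 → HIT
10: bank 2 row 3 — prev 0 → CONFLICT
11: bank 2 row 1 — prev 3 → CONFLICT
12: bank 1 row 3 — prev 0 → CONFLICT
13: bank 0 row 2 — prev 2 → HIT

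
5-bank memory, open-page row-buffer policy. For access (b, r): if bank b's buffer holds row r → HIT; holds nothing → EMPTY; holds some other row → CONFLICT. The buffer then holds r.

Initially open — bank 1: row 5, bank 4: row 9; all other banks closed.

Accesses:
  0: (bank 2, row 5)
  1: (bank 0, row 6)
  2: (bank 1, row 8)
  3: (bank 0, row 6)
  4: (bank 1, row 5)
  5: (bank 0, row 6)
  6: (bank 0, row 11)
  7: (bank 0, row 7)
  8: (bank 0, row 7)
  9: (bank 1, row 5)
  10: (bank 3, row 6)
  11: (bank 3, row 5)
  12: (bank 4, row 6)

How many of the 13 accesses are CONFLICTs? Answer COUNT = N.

COUNT = 6

  [0] b2 r5: no row ⇒ E
  [1] b0 r6: no row ⇒ E
  [2] b1 r8: had r5 ⇒ C
  [3] b0 r6: had r6 ⇒ H
  [4] b1 r5: had r8 ⇒ C
  [5] b0 r6: had r6 ⇒ H
  [6] b0 r11: had r6 ⇒ C
  [7] b0 r7: had r11 ⇒ C
  [8] b0 r7: had r7 ⇒ H
  [9] b1 r5: had r5 ⇒ H
  [10] b3 r6: no row ⇒ E
  [11] b3 r5: had r6 ⇒ C
  [12] b4 r6: had r9 ⇒ C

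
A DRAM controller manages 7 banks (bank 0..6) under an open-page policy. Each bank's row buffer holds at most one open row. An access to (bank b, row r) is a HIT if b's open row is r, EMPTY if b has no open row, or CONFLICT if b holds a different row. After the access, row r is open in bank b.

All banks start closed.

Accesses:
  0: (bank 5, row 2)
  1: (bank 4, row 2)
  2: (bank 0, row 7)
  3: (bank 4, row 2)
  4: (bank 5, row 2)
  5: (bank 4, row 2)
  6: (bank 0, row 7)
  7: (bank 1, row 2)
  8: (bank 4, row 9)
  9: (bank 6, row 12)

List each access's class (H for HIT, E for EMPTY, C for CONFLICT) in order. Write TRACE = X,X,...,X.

0: bank 5 row 2 — prev None → EMPTY
1: bank 4 row 2 — prev None → EMPTY
2: bank 0 row 7 — prev None → EMPTY
3: bank 4 row 2 — prev 2 → HIT
4: bank 5 row 2 — prev 2 → HIT
5: bank 4 row 2 — prev 2 → HIT
6: bank 0 row 7 — prev 7 → HIT
7: bank 1 row 2 — prev None → EMPTY
8: bank 4 row 9 — prev 2 → CONFLICT
9: bank 6 row 12 — prev None → EMPTY

TRACE = E,E,E,H,H,H,H,E,C,E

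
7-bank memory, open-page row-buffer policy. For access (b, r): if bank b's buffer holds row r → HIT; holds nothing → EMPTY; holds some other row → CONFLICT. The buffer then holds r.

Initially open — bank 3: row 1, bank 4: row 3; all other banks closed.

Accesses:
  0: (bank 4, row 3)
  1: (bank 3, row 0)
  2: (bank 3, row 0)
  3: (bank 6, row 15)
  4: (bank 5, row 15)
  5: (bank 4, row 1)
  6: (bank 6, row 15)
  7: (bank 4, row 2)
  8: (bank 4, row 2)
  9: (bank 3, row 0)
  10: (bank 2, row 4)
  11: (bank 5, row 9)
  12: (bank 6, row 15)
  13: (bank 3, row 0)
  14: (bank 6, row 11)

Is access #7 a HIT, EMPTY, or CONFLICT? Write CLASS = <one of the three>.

  [0] b4 r3: had r3 ⇒ H
  [1] b3 r0: had r1 ⇒ C
  [2] b3 r0: had r0 ⇒ H
  [3] b6 r15: no row ⇒ E
  [4] b5 r15: no row ⇒ E
  [5] b4 r1: had r3 ⇒ C
  [6] b6 r15: had r15 ⇒ H
  [7] b4 r2: had r1 ⇒ C
  [8] b4 r2: had r2 ⇒ H
  [9] b3 r0: had r0 ⇒ H
  [10] b2 r4: no row ⇒ E
  [11] b5 r9: had r15 ⇒ C
  [12] b6 r15: had r15 ⇒ H
  [13] b3 r0: had r0 ⇒ H
  [14] b6 r11: had r15 ⇒ C

CLASS = CONFLICT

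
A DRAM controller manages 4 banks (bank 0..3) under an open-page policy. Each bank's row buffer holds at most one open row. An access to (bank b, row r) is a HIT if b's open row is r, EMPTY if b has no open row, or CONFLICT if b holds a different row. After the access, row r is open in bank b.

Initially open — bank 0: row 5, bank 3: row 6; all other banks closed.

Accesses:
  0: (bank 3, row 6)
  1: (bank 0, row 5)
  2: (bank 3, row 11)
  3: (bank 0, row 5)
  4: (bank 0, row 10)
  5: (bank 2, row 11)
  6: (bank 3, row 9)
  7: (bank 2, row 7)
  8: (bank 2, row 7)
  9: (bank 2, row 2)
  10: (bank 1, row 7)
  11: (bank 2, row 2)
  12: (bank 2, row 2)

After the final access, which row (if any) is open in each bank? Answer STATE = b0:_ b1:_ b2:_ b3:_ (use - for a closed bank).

STATE = b0:10 b1:7 b2:2 b3:9

step 0: bank3 6->6 [HIT]
step 1: bank0 5->5 [HIT]
step 2: bank3 6->11 [CONFLICT]
step 3: bank0 5->5 [HIT]
step 4: bank0 5->10 [CONFLICT]
step 5: bank2 None->11 [EMPTY]
step 6: bank3 11->9 [CONFLICT]
step 7: bank2 11->7 [CONFLICT]
step 8: bank2 7->7 [HIT]
step 9: bank2 7->2 [CONFLICT]
step 10: bank1 None->7 [EMPTY]
step 11: bank2 2->2 [HIT]
step 12: bank2 2->2 [HIT]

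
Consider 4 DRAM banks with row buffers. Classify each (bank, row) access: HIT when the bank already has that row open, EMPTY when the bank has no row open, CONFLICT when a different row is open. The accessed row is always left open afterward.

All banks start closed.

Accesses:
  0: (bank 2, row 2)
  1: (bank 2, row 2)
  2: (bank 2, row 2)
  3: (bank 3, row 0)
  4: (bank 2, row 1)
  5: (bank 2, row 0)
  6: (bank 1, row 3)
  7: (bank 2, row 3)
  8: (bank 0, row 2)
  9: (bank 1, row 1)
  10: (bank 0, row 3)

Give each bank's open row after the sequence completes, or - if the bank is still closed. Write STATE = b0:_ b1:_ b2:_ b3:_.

STATE = b0:3 b1:1 b2:3 b3:0

step 0: bank2 None->2 [EMPTY]
step 1: bank2 2->2 [HIT]
step 2: bank2 2->2 [HIT]
step 3: bank3 None->0 [EMPTY]
step 4: bank2 2->1 [CONFLICT]
step 5: bank2 1->0 [CONFLICT]
step 6: bank1 None->3 [EMPTY]
step 7: bank2 0->3 [CONFLICT]
step 8: bank0 None->2 [EMPTY]
step 9: bank1 3->1 [CONFLICT]
step 10: bank0 2->3 [CONFLICT]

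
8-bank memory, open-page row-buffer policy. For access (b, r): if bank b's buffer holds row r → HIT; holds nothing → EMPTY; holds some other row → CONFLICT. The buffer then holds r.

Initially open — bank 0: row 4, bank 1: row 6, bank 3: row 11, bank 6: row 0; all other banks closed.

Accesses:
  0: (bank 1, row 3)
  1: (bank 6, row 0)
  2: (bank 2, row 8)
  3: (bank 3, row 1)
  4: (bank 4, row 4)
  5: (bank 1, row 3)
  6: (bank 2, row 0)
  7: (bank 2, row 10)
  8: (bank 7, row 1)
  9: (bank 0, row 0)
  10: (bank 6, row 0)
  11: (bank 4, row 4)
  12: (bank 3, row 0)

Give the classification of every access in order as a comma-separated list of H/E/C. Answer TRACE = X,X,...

TRACE = C,H,E,C,E,H,C,C,E,C,H,H,C

0: bank 1 row 3 — prev 6 → CONFLICT
1: bank 6 row 0 — prev 0 → HIT
2: bank 2 row 8 — prev None → EMPTY
3: bank 3 row 1 — prev 11 → CONFLICT
4: bank 4 row 4 — prev None → EMPTY
5: bank 1 row 3 — prev 3 → HIT
6: bank 2 row 0 — prev 8 → CONFLICT
7: bank 2 row 10 — prev 0 → CONFLICT
8: bank 7 row 1 — prev None → EMPTY
9: bank 0 row 0 — prev 4 → CONFLICT
10: bank 6 row 0 — prev 0 → HIT
11: bank 4 row 4 — prev 4 → HIT
12: bank 3 row 0 — prev 1 → CONFLICT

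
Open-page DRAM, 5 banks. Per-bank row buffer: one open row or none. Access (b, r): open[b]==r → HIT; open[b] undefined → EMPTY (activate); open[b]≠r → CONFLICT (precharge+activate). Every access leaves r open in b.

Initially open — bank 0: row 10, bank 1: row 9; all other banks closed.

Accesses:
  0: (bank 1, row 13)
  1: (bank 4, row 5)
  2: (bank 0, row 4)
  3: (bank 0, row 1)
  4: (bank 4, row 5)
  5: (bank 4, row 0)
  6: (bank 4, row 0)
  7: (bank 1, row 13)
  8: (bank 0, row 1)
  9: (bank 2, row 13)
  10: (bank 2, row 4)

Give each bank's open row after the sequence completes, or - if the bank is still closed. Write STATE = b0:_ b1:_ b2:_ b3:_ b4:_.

  [0] b1 r13: had r9 ⇒ C
  [1] b4 r5: no row ⇒ E
  [2] b0 r4: had r10 ⇒ C
  [3] b0 r1: had r4 ⇒ C
  [4] b4 r5: had r5 ⇒ H
  [5] b4 r0: had r5 ⇒ C
  [6] b4 r0: had r0 ⇒ H
  [7] b1 r13: had r13 ⇒ H
  [8] b0 r1: had r1 ⇒ H
  [9] b2 r13: no row ⇒ E
  [10] b2 r4: had r13 ⇒ C

STATE = b0:1 b1:13 b2:4 b3:- b4:0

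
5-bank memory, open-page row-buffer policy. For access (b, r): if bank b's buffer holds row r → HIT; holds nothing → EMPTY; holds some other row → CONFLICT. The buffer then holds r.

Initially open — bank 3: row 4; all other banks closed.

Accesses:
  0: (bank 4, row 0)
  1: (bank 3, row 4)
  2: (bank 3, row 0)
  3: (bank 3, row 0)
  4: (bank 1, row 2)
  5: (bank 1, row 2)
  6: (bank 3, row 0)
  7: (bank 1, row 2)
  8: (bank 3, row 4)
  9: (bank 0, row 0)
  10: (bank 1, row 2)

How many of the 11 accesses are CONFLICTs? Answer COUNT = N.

COUNT = 2

#0 (4,0) E
#1 (3,4) H  (was 4)
#2 (3,0) C  (was 4)
#3 (3,0) H  (was 0)
#4 (1,2) E
#5 (1,2) H  (was 2)
#6 (3,0) H  (was 0)
#7 (1,2) H  (was 2)
#8 (3,4) C  (was 0)
#9 (0,0) E
#10 (1,2) H  (was 2)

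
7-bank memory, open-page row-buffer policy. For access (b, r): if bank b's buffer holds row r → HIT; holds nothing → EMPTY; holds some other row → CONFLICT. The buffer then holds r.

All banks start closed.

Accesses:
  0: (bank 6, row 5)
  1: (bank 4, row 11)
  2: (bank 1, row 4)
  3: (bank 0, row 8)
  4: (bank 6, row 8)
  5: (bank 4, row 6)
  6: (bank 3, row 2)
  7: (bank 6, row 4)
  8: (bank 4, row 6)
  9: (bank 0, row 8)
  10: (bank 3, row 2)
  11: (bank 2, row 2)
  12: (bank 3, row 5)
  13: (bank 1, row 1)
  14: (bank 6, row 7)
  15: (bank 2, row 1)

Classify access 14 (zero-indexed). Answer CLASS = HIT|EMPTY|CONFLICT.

0: bank 6 row 5 — prev None → EMPTY
1: bank 4 row 11 — prev None → EMPTY
2: bank 1 row 4 — prev None → EMPTY
3: bank 0 row 8 — prev None → EMPTY
4: bank 6 row 8 — prev 5 → CONFLICT
5: bank 4 row 6 — prev 11 → CONFLICT
6: bank 3 row 2 — prev None → EMPTY
7: bank 6 row 4 — prev 8 → CONFLICT
8: bank 4 row 6 — prev 6 → HIT
9: bank 0 row 8 — prev 8 → HIT
10: bank 3 row 2 — prev 2 → HIT
11: bank 2 row 2 — prev None → EMPTY
12: bank 3 row 5 — prev 2 → CONFLICT
13: bank 1 row 1 — prev 4 → CONFLICT
14: bank 6 row 7 — prev 4 → CONFLICT
15: bank 2 row 1 — prev 2 → CONFLICT

CLASS = CONFLICT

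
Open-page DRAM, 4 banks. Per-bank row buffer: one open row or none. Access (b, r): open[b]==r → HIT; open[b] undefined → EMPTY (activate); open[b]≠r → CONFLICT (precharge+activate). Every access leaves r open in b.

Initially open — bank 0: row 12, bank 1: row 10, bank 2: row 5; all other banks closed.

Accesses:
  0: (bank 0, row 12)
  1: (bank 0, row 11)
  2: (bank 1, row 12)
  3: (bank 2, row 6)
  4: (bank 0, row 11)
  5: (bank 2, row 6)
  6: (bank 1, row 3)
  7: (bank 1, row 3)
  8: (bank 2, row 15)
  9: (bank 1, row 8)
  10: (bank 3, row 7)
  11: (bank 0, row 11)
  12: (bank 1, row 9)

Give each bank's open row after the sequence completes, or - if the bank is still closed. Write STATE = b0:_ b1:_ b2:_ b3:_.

STATE = b0:11 b1:9 b2:15 b3:7

#0 (0,12) H  (was 12)
#1 (0,11) C  (was 12)
#2 (1,12) C  (was 10)
#3 (2,6) C  (was 5)
#4 (0,11) H  (was 11)
#5 (2,6) H  (was 6)
#6 (1,3) C  (was 12)
#7 (1,3) H  (was 3)
#8 (2,15) C  (was 6)
#9 (1,8) C  (was 3)
#10 (3,7) E
#11 (0,11) H  (was 11)
#12 (1,9) C  (was 8)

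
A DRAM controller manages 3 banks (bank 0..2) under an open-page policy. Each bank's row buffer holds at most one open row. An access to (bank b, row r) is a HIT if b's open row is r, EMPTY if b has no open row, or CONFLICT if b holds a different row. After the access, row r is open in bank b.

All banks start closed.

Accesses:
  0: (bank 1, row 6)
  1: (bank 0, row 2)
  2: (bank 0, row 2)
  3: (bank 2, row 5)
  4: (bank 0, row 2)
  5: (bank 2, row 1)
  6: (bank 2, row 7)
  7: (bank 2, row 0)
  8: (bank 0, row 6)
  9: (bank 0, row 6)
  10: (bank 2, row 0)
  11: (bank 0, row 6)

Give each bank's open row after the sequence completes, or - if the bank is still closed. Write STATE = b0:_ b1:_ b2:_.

#0 (1,6) E
#1 (0,2) E
#2 (0,2) H  (was 2)
#3 (2,5) E
#4 (0,2) H  (was 2)
#5 (2,1) C  (was 5)
#6 (2,7) C  (was 1)
#7 (2,0) C  (was 7)
#8 (0,6) C  (was 2)
#9 (0,6) H  (was 6)
#10 (2,0) H  (was 0)
#11 (0,6) H  (was 6)

STATE = b0:6 b1:6 b2:0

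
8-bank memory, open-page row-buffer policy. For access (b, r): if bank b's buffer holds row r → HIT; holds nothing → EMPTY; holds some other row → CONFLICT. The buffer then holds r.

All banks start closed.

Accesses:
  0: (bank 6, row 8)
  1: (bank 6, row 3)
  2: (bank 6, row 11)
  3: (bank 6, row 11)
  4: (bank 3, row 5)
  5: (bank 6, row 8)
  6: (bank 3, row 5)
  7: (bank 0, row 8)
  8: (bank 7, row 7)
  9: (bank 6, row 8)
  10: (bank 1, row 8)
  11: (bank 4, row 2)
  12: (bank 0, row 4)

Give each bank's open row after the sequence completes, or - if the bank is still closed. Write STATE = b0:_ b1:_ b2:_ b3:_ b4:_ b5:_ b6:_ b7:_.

STATE = b0:4 b1:8 b2:- b3:5 b4:2 b5:- b6:8 b7:7

step 0: bank6 None->8 [EMPTY]
step 1: bank6 8->3 [CONFLICT]
step 2: bank6 3->11 [CONFLICT]
step 3: bank6 11->11 [HIT]
step 4: bank3 None->5 [EMPTY]
step 5: bank6 11->8 [CONFLICT]
step 6: bank3 5->5 [HIT]
step 7: bank0 None->8 [EMPTY]
step 8: bank7 None->7 [EMPTY]
step 9: bank6 8->8 [HIT]
step 10: bank1 None->8 [EMPTY]
step 11: bank4 None->2 [EMPTY]
step 12: bank0 8->4 [CONFLICT]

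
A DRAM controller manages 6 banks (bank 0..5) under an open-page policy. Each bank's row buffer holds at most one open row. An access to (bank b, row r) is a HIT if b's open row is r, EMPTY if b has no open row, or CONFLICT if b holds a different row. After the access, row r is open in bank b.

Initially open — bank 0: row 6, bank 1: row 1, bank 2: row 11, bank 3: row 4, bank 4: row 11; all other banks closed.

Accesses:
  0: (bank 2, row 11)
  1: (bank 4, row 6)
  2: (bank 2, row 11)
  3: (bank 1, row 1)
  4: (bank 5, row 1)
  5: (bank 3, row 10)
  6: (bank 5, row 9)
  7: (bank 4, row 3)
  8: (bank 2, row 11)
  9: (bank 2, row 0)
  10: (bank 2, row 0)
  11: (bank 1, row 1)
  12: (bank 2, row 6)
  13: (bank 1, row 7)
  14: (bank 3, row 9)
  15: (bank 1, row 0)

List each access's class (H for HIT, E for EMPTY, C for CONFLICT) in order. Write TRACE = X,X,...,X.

TRACE = H,C,H,H,E,C,C,C,H,C,H,H,C,C,C,C

  [0] b2 r11: had r11 ⇒ H
  [1] b4 r6: had r11 ⇒ C
  [2] b2 r11: had r11 ⇒ H
  [3] b1 r1: had r1 ⇒ H
  [4] b5 r1: no row ⇒ E
  [5] b3 r10: had r4 ⇒ C
  [6] b5 r9: had r1 ⇒ C
  [7] b4 r3: had r6 ⇒ C
  [8] b2 r11: had r11 ⇒ H
  [9] b2 r0: had r11 ⇒ C
  [10] b2 r0: had r0 ⇒ H
  [11] b1 r1: had r1 ⇒ H
  [12] b2 r6: had r0 ⇒ C
  [13] b1 r7: had r1 ⇒ C
  [14] b3 r9: had r10 ⇒ C
  [15] b1 r0: had r7 ⇒ C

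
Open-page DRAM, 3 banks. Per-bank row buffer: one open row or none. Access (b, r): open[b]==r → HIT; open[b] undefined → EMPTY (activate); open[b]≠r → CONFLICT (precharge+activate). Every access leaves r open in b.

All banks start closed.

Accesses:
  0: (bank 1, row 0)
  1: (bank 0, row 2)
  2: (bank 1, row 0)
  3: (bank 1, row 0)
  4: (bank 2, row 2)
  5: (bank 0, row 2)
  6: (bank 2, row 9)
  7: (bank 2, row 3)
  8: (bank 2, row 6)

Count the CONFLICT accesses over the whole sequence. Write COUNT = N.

  [0] b1 r0: no row ⇒ E
  [1] b0 r2: no row ⇒ E
  [2] b1 r0: had r0 ⇒ H
  [3] b1 r0: had r0 ⇒ H
  [4] b2 r2: no row ⇒ E
  [5] b0 r2: had r2 ⇒ H
  [6] b2 r9: had r2 ⇒ C
  [7] b2 r3: had r9 ⇒ C
  [8] b2 r6: had r3 ⇒ C

COUNT = 3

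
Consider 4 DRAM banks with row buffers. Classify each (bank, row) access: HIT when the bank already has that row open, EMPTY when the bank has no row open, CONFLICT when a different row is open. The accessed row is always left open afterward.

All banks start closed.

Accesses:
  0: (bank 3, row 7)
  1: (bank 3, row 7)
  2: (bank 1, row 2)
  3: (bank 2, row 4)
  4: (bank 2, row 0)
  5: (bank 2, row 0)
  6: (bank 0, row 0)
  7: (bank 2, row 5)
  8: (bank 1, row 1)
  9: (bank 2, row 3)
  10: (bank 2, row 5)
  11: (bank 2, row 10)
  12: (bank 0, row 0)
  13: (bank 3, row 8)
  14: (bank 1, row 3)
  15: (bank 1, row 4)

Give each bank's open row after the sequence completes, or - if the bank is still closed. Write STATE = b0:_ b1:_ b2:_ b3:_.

  [0] b3 r7: no row ⇒ E
  [1] b3 r7: had r7 ⇒ H
  [2] b1 r2: no row ⇒ E
  [3] b2 r4: no row ⇒ E
  [4] b2 r0: had r4 ⇒ C
  [5] b2 r0: had r0 ⇒ H
  [6] b0 r0: no row ⇒ E
  [7] b2 r5: had r0 ⇒ C
  [8] b1 r1: had r2 ⇒ C
  [9] b2 r3: had r5 ⇒ C
  [10] b2 r5: had r3 ⇒ C
  [11] b2 r10: had r5 ⇒ C
  [12] b0 r0: had r0 ⇒ H
  [13] b3 r8: had r7 ⇒ C
  [14] b1 r3: had r1 ⇒ C
  [15] b1 r4: had r3 ⇒ C

STATE = b0:0 b1:4 b2:10 b3:8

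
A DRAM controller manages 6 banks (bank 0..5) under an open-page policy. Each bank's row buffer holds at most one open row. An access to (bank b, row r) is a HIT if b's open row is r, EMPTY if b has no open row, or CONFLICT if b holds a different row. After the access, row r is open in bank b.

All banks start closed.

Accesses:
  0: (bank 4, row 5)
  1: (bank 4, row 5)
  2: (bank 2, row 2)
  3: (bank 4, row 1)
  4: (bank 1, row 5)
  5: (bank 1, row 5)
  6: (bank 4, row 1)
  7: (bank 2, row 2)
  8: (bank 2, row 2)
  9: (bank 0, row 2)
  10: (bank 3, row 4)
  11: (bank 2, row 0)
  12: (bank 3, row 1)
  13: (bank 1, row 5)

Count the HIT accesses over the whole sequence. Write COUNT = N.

#0 (4,5) E
#1 (4,5) H  (was 5)
#2 (2,2) E
#3 (4,1) C  (was 5)
#4 (1,5) E
#5 (1,5) H  (was 5)
#6 (4,1) H  (was 1)
#7 (2,2) H  (was 2)
#8 (2,2) H  (was 2)
#9 (0,2) E
#10 (3,4) E
#11 (2,0) C  (was 2)
#12 (3,1) C  (was 4)
#13 (1,5) H  (was 5)

COUNT = 6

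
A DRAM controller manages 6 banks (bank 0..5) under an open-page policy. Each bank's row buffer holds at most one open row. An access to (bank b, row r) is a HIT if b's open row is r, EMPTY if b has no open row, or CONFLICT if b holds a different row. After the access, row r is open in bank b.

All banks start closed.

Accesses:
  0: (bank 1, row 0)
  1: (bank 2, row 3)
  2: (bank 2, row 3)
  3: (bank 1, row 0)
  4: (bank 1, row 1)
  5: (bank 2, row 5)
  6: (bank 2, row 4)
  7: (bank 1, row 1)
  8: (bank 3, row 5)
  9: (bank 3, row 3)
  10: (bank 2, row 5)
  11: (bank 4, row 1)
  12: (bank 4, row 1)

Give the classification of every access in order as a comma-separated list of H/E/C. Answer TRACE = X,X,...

#0 (1,0) E
#1 (2,3) E
#2 (2,3) H  (was 3)
#3 (1,0) H  (was 0)
#4 (1,1) C  (was 0)
#5 (2,5) C  (was 3)
#6 (2,4) C  (was 5)
#7 (1,1) H  (was 1)
#8 (3,5) E
#9 (3,3) C  (was 5)
#10 (2,5) C  (was 4)
#11 (4,1) E
#12 (4,1) H  (was 1)

TRACE = E,E,H,H,C,C,C,H,E,C,C,E,H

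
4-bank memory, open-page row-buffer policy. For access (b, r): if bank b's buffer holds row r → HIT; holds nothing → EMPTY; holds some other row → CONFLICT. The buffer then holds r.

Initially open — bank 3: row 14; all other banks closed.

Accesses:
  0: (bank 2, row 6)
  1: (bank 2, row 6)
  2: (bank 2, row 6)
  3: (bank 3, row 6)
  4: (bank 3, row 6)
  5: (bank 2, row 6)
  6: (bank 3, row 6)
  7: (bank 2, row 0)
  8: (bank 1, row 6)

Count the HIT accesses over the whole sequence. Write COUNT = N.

COUNT = 5

step 0: bank2 None->6 [EMPTY]
step 1: bank2 6->6 [HIT]
step 2: bank2 6->6 [HIT]
step 3: bank3 14->6 [CONFLICT]
step 4: bank3 6->6 [HIT]
step 5: bank2 6->6 [HIT]
step 6: bank3 6->6 [HIT]
step 7: bank2 6->0 [CONFLICT]
step 8: bank1 None->6 [EMPTY]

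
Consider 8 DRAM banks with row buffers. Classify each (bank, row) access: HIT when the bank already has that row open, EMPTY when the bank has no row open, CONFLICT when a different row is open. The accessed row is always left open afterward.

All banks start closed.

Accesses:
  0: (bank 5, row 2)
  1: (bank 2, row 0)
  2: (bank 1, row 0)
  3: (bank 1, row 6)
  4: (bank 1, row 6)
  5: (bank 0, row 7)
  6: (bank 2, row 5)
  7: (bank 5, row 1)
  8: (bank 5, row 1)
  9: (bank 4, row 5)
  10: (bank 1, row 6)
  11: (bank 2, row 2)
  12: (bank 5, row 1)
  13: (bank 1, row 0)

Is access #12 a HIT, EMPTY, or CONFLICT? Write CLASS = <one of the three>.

  [0] b5 r2: no row ⇒ E
  [1] b2 r0: no row ⇒ E
  [2] b1 r0: no row ⇒ E
  [3] b1 r6: had r0 ⇒ C
  [4] b1 r6: had r6 ⇒ H
  [5] b0 r7: no row ⇒ E
  [6] b2 r5: had r0 ⇒ C
  [7] b5 r1: had r2 ⇒ C
  [8] b5 r1: had r1 ⇒ H
  [9] b4 r5: no row ⇒ E
  [10] b1 r6: had r6 ⇒ H
  [11] b2 r2: had r5 ⇒ C
  [12] b5 r1: had r1 ⇒ H
  [13] b1 r0: had r6 ⇒ C

CLASS = HIT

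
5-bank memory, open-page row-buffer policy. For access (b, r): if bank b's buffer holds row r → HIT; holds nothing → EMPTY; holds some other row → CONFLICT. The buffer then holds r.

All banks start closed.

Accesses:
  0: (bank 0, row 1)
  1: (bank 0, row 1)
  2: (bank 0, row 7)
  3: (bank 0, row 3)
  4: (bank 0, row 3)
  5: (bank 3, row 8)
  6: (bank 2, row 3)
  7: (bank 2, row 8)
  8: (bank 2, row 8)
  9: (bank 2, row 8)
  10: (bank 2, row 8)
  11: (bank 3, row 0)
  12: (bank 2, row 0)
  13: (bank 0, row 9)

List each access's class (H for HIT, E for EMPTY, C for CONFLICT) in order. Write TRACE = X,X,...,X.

TRACE = E,H,C,C,H,E,E,C,H,H,H,C,C,C

0: bank 0 row 1 — prev None → EMPTY
1: bank 0 row 1 — prev 1 → HIT
2: bank 0 row 7 — prev 1 → CONFLICT
3: bank 0 row 3 — prev 7 → CONFLICT
4: bank 0 row 3 — prev 3 → HIT
5: bank 3 row 8 — prev None → EMPTY
6: bank 2 row 3 — prev None → EMPTY
7: bank 2 row 8 — prev 3 → CONFLICT
8: bank 2 row 8 — prev 8 → HIT
9: bank 2 row 8 — prev 8 → HIT
10: bank 2 row 8 — prev 8 → HIT
11: bank 3 row 0 — prev 8 → CONFLICT
12: bank 2 row 0 — prev 8 → CONFLICT
13: bank 0 row 9 — prev 3 → CONFLICT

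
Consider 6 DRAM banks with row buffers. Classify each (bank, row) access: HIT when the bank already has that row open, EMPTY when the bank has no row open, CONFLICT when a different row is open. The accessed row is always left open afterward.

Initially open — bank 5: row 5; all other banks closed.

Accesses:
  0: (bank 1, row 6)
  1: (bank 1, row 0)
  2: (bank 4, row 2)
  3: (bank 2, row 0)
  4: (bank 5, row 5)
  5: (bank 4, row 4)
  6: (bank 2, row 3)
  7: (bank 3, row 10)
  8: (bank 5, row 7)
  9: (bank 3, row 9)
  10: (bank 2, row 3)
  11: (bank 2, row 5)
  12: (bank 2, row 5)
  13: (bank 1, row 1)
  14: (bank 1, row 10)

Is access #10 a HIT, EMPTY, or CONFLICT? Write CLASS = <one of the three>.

CLASS = HIT

#0 (1,6) E
#1 (1,0) C  (was 6)
#2 (4,2) E
#3 (2,0) E
#4 (5,5) H  (was 5)
#5 (4,4) C  (was 2)
#6 (2,3) C  (was 0)
#7 (3,10) E
#8 (5,7) C  (was 5)
#9 (3,9) C  (was 10)
#10 (2,3) H  (was 3)
#11 (2,5) C  (was 3)
#12 (2,5) H  (was 5)
#13 (1,1) C  (was 0)
#14 (1,10) C  (was 1)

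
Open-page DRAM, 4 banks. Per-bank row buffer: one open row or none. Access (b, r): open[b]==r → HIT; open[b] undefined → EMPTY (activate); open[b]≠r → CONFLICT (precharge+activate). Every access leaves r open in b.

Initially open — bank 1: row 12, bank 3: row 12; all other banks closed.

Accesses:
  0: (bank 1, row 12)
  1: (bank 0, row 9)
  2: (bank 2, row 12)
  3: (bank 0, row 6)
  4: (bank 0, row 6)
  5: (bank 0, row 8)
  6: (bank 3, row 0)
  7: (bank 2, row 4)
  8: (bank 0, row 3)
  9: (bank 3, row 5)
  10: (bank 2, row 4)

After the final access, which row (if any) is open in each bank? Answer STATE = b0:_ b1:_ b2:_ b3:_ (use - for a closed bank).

step 0: bank1 12->12 [HIT]
step 1: bank0 None->9 [EMPTY]
step 2: bank2 None->12 [EMPTY]
step 3: bank0 9->6 [CONFLICT]
step 4: bank0 6->6 [HIT]
step 5: bank0 6->8 [CONFLICT]
step 6: bank3 12->0 [CONFLICT]
step 7: bank2 12->4 [CONFLICT]
step 8: bank0 8->3 [CONFLICT]
step 9: bank3 0->5 [CONFLICT]
step 10: bank2 4->4 [HIT]

STATE = b0:3 b1:12 b2:4 b3:5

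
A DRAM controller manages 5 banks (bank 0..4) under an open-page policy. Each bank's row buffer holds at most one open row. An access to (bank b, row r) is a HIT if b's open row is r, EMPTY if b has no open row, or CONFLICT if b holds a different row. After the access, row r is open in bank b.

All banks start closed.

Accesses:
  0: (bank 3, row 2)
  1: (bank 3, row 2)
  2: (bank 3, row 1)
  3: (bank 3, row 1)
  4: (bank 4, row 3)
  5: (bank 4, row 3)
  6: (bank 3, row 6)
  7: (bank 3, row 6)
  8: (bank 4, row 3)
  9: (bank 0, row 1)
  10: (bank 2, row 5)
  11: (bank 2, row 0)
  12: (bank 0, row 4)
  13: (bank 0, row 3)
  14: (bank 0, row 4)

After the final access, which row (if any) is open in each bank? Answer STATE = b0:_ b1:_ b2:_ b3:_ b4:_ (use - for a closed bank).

  [0] b3 r2: no row ⇒ E
  [1] b3 r2: had r2 ⇒ H
  [2] b3 r1: had r2 ⇒ C
  [3] b3 r1: had r1 ⇒ H
  [4] b4 r3: no row ⇒ E
  [5] b4 r3: had r3 ⇒ H
  [6] b3 r6: had r1 ⇒ C
  [7] b3 r6: had r6 ⇒ H
  [8] b4 r3: had r3 ⇒ H
  [9] b0 r1: no row ⇒ E
  [10] b2 r5: no row ⇒ E
  [11] b2 r0: had r5 ⇒ C
  [12] b0 r4: had r1 ⇒ C
  [13] b0 r3: had r4 ⇒ C
  [14] b0 r4: had r3 ⇒ C

STATE = b0:4 b1:- b2:0 b3:6 b4:3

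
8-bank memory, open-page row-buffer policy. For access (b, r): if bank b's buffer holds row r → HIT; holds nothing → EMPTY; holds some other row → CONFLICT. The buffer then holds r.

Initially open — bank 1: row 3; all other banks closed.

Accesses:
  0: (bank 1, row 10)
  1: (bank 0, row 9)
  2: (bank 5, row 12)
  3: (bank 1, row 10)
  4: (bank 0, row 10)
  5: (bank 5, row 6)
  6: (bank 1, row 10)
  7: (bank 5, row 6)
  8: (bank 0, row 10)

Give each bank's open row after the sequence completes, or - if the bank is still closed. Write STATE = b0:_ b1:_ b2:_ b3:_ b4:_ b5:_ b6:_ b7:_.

STATE = b0:10 b1:10 b2:- b3:- b4:- b5:6 b6:- b7:-

  [0] b1 r10: had r3 ⇒ C
  [1] b0 r9: no row ⇒ E
  [2] b5 r12: no row ⇒ E
  [3] b1 r10: had r10 ⇒ H
  [4] b0 r10: had r9 ⇒ C
  [5] b5 r6: had r12 ⇒ C
  [6] b1 r10: had r10 ⇒ H
  [7] b5 r6: had r6 ⇒ H
  [8] b0 r10: had r10 ⇒ H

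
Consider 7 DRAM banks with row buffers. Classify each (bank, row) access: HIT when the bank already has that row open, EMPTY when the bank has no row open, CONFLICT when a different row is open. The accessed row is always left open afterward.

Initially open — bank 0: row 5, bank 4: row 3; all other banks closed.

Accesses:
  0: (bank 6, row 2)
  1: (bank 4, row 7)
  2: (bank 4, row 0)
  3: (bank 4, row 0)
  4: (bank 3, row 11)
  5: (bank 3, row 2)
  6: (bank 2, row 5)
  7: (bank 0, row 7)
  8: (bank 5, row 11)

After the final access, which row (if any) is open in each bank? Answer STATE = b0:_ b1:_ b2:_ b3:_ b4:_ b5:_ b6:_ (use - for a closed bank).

STATE = b0:7 b1:- b2:5 b3:2 b4:0 b5:11 b6:2

  [0] b6 r2: no row ⇒ E
  [1] b4 r7: had r3 ⇒ C
  [2] b4 r0: had r7 ⇒ C
  [3] b4 r0: had r0 ⇒ H
  [4] b3 r11: no row ⇒ E
  [5] b3 r2: had r11 ⇒ C
  [6] b2 r5: no row ⇒ E
  [7] b0 r7: had r5 ⇒ C
  [8] b5 r11: no row ⇒ E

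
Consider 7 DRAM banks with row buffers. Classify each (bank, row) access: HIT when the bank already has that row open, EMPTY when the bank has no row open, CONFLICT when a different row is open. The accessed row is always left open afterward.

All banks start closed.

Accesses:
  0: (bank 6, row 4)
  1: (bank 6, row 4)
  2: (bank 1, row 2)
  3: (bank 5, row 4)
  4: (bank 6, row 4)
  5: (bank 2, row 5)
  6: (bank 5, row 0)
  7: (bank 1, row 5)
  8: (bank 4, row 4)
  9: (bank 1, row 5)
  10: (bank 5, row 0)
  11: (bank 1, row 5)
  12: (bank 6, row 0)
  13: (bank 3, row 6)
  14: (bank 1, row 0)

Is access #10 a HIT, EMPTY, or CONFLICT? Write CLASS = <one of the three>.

step 0: bank6 None->4 [EMPTY]
step 1: bank6 4->4 [HIT]
step 2: bank1 None->2 [EMPTY]
step 3: bank5 None->4 [EMPTY]
step 4: bank6 4->4 [HIT]
step 5: bank2 None->5 [EMPTY]
step 6: bank5 4->0 [CONFLICT]
step 7: bank1 2->5 [CONFLICT]
step 8: bank4 None->4 [EMPTY]
step 9: bank1 5->5 [HIT]
step 10: bank5 0->0 [HIT]
step 11: bank1 5->5 [HIT]
step 12: bank6 4->0 [CONFLICT]
step 13: bank3 None->6 [EMPTY]
step 14: bank1 5->0 [CONFLICT]

CLASS = HIT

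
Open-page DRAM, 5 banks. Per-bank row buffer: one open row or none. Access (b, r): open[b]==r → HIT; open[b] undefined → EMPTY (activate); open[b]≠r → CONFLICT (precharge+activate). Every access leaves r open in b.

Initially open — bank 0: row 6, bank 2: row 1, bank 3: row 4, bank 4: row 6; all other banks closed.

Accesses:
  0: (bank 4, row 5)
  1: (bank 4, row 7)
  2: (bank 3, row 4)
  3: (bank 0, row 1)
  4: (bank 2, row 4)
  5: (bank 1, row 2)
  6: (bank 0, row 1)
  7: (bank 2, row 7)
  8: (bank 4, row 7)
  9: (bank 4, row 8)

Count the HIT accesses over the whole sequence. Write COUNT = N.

step 0: bank4 6->5 [CONFLICT]
step 1: bank4 5->7 [CONFLICT]
step 2: bank3 4->4 [HIT]
step 3: bank0 6->1 [CONFLICT]
step 4: bank2 1->4 [CONFLICT]
step 5: bank1 None->2 [EMPTY]
step 6: bank0 1->1 [HIT]
step 7: bank2 4->7 [CONFLICT]
step 8: bank4 7->7 [HIT]
step 9: bank4 7->8 [CONFLICT]

COUNT = 3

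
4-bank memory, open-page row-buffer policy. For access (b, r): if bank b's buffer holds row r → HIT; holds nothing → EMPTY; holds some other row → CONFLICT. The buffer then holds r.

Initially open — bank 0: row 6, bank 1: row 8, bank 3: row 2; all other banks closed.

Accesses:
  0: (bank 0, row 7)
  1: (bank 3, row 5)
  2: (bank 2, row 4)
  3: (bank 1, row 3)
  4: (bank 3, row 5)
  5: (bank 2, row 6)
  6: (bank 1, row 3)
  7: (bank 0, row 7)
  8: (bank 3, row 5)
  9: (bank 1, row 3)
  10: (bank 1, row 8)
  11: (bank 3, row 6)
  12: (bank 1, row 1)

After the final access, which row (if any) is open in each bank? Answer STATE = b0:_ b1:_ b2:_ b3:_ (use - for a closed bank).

0: bank 0 row 7 — prev 6 → CONFLICT
1: bank 3 row 5 — prev 2 → CONFLICT
2: bank 2 row 4 — prev None → EMPTY
3: bank 1 row 3 — prev 8 → CONFLICT
4: bank 3 row 5 — prev 5 → HIT
5: bank 2 row 6 — prev 4 → CONFLICT
6: bank 1 row 3 — prev 3 → HIT
7: bank 0 row 7 — prev 7 → HIT
8: bank 3 row 5 — prev 5 → HIT
9: bank 1 row 3 — prev 3 → HIT
10: bank 1 row 8 — prev 3 → CONFLICT
11: bank 3 row 6 — prev 5 → CONFLICT
12: bank 1 row 1 — prev 8 → CONFLICT

STATE = b0:7 b1:1 b2:6 b3:6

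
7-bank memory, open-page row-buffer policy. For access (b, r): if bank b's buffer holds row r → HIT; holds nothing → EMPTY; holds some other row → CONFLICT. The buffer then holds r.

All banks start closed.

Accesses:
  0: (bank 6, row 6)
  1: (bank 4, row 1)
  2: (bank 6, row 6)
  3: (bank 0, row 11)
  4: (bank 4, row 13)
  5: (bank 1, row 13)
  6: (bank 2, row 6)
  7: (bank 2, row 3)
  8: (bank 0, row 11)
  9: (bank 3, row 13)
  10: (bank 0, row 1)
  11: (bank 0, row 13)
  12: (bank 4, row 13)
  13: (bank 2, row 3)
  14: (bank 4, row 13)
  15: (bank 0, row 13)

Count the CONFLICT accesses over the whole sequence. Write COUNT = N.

COUNT = 4

step 0: bank6 None->6 [EMPTY]
step 1: bank4 None->1 [EMPTY]
step 2: bank6 6->6 [HIT]
step 3: bank0 None->11 [EMPTY]
step 4: bank4 1->13 [CONFLICT]
step 5: bank1 None->13 [EMPTY]
step 6: bank2 None->6 [EMPTY]
step 7: bank2 6->3 [CONFLICT]
step 8: bank0 11->11 [HIT]
step 9: bank3 None->13 [EMPTY]
step 10: bank0 11->1 [CONFLICT]
step 11: bank0 1->13 [CONFLICT]
step 12: bank4 13->13 [HIT]
step 13: bank2 3->3 [HIT]
step 14: bank4 13->13 [HIT]
step 15: bank0 13->13 [HIT]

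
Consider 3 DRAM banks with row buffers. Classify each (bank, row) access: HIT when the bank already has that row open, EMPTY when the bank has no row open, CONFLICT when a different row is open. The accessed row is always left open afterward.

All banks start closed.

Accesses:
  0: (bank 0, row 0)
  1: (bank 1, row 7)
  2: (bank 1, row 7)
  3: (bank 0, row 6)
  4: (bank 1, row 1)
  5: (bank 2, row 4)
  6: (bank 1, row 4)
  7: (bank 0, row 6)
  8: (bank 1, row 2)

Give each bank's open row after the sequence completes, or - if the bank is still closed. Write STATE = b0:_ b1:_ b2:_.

  [0] b0 r0: no row ⇒ E
  [1] b1 r7: no row ⇒ E
  [2] b1 r7: had r7 ⇒ H
  [3] b0 r6: had r0 ⇒ C
  [4] b1 r1: had r7 ⇒ C
  [5] b2 r4: no row ⇒ E
  [6] b1 r4: had r1 ⇒ C
  [7] b0 r6: had r6 ⇒ H
  [8] b1 r2: had r4 ⇒ C

STATE = b0:6 b1:2 b2:4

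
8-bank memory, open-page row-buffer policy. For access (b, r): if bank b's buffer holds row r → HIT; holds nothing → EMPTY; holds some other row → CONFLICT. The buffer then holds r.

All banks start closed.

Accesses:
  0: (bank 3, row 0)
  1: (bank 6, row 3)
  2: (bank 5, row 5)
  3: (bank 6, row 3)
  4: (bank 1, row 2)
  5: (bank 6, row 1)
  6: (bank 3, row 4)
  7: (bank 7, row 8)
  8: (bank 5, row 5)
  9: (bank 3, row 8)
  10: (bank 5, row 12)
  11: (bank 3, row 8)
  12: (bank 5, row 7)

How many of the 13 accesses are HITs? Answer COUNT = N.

COUNT = 3

0: bank 3 row 0 — prev None → EMPTY
1: bank 6 row 3 — prev None → EMPTY
2: bank 5 row 5 — prev None → EMPTY
3: bank 6 row 3 — prev 3 → HIT
4: bank 1 row 2 — prev None → EMPTY
5: bank 6 row 1 — prev 3 → CONFLICT
6: bank 3 row 4 — prev 0 → CONFLICT
7: bank 7 row 8 — prev None → EMPTY
8: bank 5 row 5 — prev 5 → HIT
9: bank 3 row 8 — prev 4 → CONFLICT
10: bank 5 row 12 — prev 5 → CONFLICT
11: bank 3 row 8 — prev 8 → HIT
12: bank 5 row 7 — prev 12 → CONFLICT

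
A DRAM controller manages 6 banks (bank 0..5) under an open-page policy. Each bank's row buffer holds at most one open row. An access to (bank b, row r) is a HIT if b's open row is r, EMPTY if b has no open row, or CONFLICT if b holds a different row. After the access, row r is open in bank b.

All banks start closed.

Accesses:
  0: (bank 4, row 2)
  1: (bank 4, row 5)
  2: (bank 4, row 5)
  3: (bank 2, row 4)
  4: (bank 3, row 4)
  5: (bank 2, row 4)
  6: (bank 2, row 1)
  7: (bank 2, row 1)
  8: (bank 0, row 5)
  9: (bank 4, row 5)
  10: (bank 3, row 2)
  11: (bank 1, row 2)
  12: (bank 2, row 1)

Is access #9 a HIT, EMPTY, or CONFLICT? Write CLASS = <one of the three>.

step 0: bank4 None->2 [EMPTY]
step 1: bank4 2->5 [CONFLICT]
step 2: bank4 5->5 [HIT]
step 3: bank2 None->4 [EMPTY]
step 4: bank3 None->4 [EMPTY]
step 5: bank2 4->4 [HIT]
step 6: bank2 4->1 [CONFLICT]
step 7: bank2 1->1 [HIT]
step 8: bank0 None->5 [EMPTY]
step 9: bank4 5->5 [HIT]
step 10: bank3 4->2 [CONFLICT]
step 11: bank1 None->2 [EMPTY]
step 12: bank2 1->1 [HIT]

CLASS = HIT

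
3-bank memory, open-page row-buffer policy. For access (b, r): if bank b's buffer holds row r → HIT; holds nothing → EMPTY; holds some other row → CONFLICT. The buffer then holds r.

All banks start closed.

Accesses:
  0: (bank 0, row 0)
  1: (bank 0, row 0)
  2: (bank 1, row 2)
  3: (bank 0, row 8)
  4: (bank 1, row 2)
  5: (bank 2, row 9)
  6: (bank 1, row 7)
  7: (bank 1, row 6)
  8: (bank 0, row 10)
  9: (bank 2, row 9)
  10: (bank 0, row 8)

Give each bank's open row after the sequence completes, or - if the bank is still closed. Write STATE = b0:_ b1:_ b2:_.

STATE = b0:8 b1:6 b2:9

step 0: bank0 None->0 [EMPTY]
step 1: bank0 0->0 [HIT]
step 2: bank1 None->2 [EMPTY]
step 3: bank0 0->8 [CONFLICT]
step 4: bank1 2->2 [HIT]
step 5: bank2 None->9 [EMPTY]
step 6: bank1 2->7 [CONFLICT]
step 7: bank1 7->6 [CONFLICT]
step 8: bank0 8->10 [CONFLICT]
step 9: bank2 9->9 [HIT]
step 10: bank0 10->8 [CONFLICT]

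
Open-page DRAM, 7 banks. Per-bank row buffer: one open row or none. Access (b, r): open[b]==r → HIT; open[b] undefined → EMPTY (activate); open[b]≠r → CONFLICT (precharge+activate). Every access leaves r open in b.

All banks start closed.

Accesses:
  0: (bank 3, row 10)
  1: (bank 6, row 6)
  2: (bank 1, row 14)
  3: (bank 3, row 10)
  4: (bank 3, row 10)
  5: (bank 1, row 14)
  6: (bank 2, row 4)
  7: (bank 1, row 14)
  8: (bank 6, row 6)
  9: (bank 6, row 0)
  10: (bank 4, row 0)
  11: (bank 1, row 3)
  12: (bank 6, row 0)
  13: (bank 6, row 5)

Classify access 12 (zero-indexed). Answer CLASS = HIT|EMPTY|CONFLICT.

CLASS = HIT

#0 (3,10) E
#1 (6,6) E
#2 (1,14) E
#3 (3,10) H  (was 10)
#4 (3,10) H  (was 10)
#5 (1,14) H  (was 14)
#6 (2,4) E
#7 (1,14) H  (was 14)
#8 (6,6) H  (was 6)
#9 (6,0) C  (was 6)
#10 (4,0) E
#11 (1,3) C  (was 14)
#12 (6,0) H  (was 0)
#13 (6,5) C  (was 0)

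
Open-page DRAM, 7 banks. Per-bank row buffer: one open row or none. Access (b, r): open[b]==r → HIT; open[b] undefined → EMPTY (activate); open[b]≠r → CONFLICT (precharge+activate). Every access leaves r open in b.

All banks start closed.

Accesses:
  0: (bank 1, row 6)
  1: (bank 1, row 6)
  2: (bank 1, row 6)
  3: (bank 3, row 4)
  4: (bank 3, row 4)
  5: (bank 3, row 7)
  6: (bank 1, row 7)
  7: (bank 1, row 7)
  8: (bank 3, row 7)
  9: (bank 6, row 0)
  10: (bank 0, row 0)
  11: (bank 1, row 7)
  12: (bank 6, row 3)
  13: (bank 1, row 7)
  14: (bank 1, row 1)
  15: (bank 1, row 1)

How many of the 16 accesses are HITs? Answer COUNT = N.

  [0] b1 r6: no row ⇒ E
  [1] b1 r6: had r6 ⇒ H
  [2] b1 r6: had r6 ⇒ H
  [3] b3 r4: no row ⇒ E
  [4] b3 r4: had r4 ⇒ H
  [5] b3 r7: had r4 ⇒ C
  [6] b1 r7: had r6 ⇒ C
  [7] b1 r7: had r7 ⇒ H
  [8] b3 r7: had r7 ⇒ H
  [9] b6 r0: no row ⇒ E
  [10] b0 r0: no row ⇒ E
  [11] b1 r7: had r7 ⇒ H
  [12] b6 r3: had r0 ⇒ C
  [13] b1 r7: had r7 ⇒ H
  [14] b1 r1: had r7 ⇒ C
  [15] b1 r1: had r1 ⇒ H

COUNT = 8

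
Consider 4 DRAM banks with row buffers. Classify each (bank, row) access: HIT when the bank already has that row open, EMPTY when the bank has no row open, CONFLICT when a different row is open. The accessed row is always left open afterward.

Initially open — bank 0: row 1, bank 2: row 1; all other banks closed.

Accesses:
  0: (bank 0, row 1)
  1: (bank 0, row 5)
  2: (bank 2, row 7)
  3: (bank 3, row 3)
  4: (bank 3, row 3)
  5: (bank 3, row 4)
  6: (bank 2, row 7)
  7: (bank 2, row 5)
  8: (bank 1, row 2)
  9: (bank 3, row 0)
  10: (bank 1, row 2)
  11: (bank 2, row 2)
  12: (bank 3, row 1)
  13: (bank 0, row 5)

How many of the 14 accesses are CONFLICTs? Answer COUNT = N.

#0 (0,1) H  (was 1)
#1 (0,5) C  (was 1)
#2 (2,7) C  (was 1)
#3 (3,3) E
#4 (3,3) H  (was 3)
#5 (3,4) C  (was 3)
#6 (2,7) H  (was 7)
#7 (2,5) C  (was 7)
#8 (1,2) E
#9 (3,0) C  (was 4)
#10 (1,2) H  (was 2)
#11 (2,2) C  (was 5)
#12 (3,1) C  (was 0)
#13 (0,5) H  (was 5)

COUNT = 7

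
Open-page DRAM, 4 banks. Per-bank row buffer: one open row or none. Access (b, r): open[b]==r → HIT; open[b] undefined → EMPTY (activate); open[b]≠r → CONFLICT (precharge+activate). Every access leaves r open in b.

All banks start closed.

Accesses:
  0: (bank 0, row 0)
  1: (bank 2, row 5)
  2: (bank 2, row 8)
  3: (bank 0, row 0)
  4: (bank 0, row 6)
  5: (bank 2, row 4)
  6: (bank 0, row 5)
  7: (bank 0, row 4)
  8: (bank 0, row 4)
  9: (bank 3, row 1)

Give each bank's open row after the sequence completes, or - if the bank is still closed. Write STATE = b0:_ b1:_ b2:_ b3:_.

STATE = b0:4 b1:- b2:4 b3:1

#0 (0,0) E
#1 (2,5) E
#2 (2,8) C  (was 5)
#3 (0,0) H  (was 0)
#4 (0,6) C  (was 0)
#5 (2,4) C  (was 8)
#6 (0,5) C  (was 6)
#7 (0,4) C  (was 5)
#8 (0,4) H  (was 4)
#9 (3,1) E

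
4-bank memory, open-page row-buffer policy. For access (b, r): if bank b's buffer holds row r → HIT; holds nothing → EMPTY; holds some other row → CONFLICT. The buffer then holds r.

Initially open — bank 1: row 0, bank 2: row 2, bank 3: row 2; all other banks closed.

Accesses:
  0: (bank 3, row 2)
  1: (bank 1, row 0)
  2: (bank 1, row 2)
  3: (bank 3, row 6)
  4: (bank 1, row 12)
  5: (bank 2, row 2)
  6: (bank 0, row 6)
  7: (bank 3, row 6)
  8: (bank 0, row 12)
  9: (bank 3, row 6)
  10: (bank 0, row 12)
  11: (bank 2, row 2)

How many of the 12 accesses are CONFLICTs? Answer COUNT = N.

COUNT = 4

step 0: bank3 2->2 [HIT]
step 1: bank1 0->0 [HIT]
step 2: bank1 0->2 [CONFLICT]
step 3: bank3 2->6 [CONFLICT]
step 4: bank1 2->12 [CONFLICT]
step 5: bank2 2->2 [HIT]
step 6: bank0 None->6 [EMPTY]
step 7: bank3 6->6 [HIT]
step 8: bank0 6->12 [CONFLICT]
step 9: bank3 6->6 [HIT]
step 10: bank0 12->12 [HIT]
step 11: bank2 2->2 [HIT]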